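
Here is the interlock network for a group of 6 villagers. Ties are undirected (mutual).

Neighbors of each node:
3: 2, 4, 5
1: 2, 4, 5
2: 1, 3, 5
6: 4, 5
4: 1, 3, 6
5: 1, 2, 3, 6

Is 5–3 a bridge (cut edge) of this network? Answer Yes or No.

Even without that edge, 5 still reaches 3 via 5 – 2 – 3, so the network stays connected. Not a bridge.

No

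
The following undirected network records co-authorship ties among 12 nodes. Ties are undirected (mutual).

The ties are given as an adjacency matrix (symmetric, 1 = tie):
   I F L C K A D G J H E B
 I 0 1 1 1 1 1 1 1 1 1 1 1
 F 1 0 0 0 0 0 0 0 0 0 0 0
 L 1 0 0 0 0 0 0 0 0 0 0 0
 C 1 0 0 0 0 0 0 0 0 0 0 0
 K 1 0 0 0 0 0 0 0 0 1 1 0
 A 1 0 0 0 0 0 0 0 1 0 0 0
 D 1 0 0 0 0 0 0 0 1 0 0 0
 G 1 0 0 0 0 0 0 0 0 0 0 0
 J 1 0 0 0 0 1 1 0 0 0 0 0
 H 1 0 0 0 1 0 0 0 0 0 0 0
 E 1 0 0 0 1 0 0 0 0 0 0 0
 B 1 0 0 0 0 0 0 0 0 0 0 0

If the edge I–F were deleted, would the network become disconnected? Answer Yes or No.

Yes

Without the I–F edge there is no alternate route between I and F, so the network disconnects. It is a bridge.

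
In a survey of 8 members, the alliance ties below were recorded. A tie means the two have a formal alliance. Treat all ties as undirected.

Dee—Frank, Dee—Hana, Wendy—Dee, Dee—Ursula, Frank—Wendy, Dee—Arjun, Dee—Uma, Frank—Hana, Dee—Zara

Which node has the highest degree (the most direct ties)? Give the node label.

Dee

Degrees — Arjun:1, Dee:7, Frank:3, Hana:2, Uma:1, Ursula:1, Wendy:2, Zara:1.
The maximum is 7, attained only by Dee.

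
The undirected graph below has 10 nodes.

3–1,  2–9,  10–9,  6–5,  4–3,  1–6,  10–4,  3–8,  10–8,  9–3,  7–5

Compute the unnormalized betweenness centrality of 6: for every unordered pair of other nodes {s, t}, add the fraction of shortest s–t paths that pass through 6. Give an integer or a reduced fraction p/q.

14

Pairs whose geodesics pass through 6 — 3–5: 1; 3–7: 1; 10–5: 3/3; 10–7: 3/3; 1–5: 1; 1–7: 1; 2–5: 1; 2–7: 1; 5–4: 1; 5–8: 1; 5–9: 1; 7–4: 1; 7–8: 1; 7–9: 1.
All other pairs contribute 0.
Summing the contributions gives betweenness(6) = 14.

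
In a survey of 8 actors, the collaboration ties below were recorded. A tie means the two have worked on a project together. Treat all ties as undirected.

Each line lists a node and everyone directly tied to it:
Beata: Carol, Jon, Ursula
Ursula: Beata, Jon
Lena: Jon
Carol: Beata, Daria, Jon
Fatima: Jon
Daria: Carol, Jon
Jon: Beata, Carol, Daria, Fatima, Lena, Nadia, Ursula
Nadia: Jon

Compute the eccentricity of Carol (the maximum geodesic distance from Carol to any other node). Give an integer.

2

Distances from Carol: Beata:1, Daria:1, Fatima:2, Jon:1, Lena:2, Nadia:2, Ursula:2.
The largest is 2 (to Nadia, Ursula, Lena, and Fatima), so the eccentricity of Carol is 2.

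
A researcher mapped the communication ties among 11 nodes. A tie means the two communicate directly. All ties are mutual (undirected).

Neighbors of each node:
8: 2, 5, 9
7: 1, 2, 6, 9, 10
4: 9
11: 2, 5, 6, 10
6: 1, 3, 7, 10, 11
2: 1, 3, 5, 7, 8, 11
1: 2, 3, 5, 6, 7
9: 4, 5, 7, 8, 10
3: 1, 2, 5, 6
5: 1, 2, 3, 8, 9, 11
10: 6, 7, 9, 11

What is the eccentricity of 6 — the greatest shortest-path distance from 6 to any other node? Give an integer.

3

Distances from 6: 1:1, 2:2, 3:1, 4:3, 5:2, 7:1, 8:3, 9:2, 10:1, 11:1.
The largest is 3 (to 8 and 4), so the eccentricity of 6 is 3.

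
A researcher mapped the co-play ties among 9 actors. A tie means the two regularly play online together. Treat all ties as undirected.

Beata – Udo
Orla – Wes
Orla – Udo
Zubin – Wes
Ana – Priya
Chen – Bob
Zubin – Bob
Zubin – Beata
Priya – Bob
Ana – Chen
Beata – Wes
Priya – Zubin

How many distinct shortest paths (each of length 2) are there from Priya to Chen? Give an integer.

2

The shortest distance is 2. The length-2 paths are: Priya–Ana–Chen; Priya–Bob–Chen.
That gives 2 distinct shortest paths.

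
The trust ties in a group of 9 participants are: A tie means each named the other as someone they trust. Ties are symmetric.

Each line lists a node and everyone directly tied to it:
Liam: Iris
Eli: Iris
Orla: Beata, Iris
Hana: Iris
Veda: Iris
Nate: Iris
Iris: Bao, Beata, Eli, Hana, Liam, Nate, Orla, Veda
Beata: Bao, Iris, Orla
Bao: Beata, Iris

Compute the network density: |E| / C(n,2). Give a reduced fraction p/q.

There are 10 edges and 9 nodes, so the maximum possible is C(9,2) = 36.
Density = 10/36 = 5/18.

5/18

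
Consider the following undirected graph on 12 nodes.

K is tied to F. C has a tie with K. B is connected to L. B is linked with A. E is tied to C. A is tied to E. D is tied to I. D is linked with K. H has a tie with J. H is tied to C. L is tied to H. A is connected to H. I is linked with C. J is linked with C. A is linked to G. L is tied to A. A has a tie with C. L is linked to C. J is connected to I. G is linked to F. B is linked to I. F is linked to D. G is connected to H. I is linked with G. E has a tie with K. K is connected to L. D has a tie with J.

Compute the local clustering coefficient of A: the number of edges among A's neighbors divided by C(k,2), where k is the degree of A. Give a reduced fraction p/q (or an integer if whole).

A's neighbors: B, C, E, G, H, and L (k = 6).
Possible neighbor pairs: C(6,2) = 15. Edges among them: B–L, C–E, C–H, C–L, G–H, H–L → e = 6.
Clustering(A) = 6/15 = 2/5.

2/5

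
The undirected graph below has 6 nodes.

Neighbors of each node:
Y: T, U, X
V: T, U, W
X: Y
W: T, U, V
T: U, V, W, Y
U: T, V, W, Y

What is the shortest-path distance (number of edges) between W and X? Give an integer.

One shortest route is W – U – Y – X, which uses 3 edges, and at distance 2 from W we only reach {Y}, which does not include X. So d(W,X) = 3.

3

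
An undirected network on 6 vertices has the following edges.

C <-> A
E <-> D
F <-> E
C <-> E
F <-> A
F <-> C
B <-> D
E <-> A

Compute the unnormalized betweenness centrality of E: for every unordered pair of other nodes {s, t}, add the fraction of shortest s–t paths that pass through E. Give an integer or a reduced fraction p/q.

6

Pairs whose geodesics pass through E — A–D: 1; A–B: 1; F–D: 1; F–B: 1; C–D: 1; C–B: 1.
All other pairs contribute 0.
Summing the contributions gives betweenness(E) = 6.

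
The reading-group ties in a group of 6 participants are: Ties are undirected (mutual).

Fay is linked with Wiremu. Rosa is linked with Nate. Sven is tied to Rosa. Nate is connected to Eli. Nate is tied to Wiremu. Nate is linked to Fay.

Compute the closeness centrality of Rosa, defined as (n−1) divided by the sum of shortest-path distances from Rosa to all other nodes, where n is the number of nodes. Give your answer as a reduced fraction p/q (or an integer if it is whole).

5/8

Distances from Rosa: Eli:2, Fay:2, Nate:1, Sven:1, Wiremu:2. Sum = 8.
n = 6, so closeness = 5/8.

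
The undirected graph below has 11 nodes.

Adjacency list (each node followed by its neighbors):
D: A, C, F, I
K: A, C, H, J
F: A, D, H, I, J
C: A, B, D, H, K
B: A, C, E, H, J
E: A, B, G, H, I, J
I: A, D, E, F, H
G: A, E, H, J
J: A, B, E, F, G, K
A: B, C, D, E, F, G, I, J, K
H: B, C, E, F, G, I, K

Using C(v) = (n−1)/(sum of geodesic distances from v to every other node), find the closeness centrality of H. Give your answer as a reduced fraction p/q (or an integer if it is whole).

10/13

Distances from H: A:2, B:1, C:1, D:2, E:1, F:1, G:1, I:1, J:2, K:1. Sum = 13.
n = 11, so closeness = 10/13.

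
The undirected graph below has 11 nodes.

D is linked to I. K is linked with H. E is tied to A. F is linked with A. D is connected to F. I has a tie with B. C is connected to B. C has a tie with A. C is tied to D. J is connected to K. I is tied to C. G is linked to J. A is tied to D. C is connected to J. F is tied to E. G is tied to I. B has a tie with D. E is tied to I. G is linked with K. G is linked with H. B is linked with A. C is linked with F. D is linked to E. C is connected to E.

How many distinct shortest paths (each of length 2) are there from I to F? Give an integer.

3

The shortest distance is 2. The length-2 paths are: I–C–F; I–E–F; I–D–F.
That gives 3 distinct shortest paths.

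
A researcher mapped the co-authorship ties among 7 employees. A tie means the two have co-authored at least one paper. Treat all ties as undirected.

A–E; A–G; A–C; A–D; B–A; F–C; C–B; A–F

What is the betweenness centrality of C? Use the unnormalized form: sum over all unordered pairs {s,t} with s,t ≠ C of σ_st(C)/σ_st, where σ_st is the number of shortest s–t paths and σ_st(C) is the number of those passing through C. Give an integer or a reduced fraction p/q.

1/2

Pairs whose geodesics pass through C — F–B: 1/2.
All other pairs contribute 0.
Summing the contributions gives betweenness(C) = 1/2.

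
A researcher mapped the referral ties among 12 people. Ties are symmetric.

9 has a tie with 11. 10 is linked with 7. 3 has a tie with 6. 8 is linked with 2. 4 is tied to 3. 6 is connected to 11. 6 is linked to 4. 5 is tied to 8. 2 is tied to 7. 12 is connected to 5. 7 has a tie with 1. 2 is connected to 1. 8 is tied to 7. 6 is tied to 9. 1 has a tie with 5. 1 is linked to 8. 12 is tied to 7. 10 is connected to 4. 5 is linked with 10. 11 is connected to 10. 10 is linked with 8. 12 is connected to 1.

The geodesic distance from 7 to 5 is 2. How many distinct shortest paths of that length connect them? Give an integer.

4

The shortest distance is 2. The length-2 paths are: 7–1–5; 7–12–5; 7–8–5; 7–10–5.
That gives 4 distinct shortest paths.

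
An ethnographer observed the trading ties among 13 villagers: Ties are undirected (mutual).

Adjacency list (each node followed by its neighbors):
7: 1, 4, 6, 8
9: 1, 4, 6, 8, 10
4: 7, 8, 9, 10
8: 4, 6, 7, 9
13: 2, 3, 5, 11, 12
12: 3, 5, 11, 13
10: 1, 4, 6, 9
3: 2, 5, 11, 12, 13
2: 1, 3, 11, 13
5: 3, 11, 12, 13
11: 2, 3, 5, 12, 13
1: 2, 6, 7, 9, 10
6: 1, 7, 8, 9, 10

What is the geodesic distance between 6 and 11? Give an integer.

One shortest route is 6 – 1 – 2 – 11, which uses 3 edges, and at distance 2 from 6 we only reach {2, 4}, which does not include 11. So d(6,11) = 3.

3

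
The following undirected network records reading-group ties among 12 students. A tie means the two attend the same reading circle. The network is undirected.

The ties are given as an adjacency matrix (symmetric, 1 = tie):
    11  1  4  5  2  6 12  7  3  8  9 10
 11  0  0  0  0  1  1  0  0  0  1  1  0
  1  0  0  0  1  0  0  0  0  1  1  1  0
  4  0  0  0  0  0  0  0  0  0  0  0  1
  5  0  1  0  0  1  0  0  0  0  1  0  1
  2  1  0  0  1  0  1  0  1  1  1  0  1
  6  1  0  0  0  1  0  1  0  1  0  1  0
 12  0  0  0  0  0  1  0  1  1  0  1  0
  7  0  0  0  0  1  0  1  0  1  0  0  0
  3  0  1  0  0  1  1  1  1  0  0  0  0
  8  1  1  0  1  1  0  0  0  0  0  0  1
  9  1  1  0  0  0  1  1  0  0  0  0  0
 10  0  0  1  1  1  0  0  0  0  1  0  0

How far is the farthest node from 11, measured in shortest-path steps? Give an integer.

Distances from 11: 1:2, 2:1, 3:2, 4:3, 5:2, 6:1, 7:2, 8:1, 9:1, 10:2, 12:2.
The largest is 3 (to 4), so the eccentricity of 11 is 3.

3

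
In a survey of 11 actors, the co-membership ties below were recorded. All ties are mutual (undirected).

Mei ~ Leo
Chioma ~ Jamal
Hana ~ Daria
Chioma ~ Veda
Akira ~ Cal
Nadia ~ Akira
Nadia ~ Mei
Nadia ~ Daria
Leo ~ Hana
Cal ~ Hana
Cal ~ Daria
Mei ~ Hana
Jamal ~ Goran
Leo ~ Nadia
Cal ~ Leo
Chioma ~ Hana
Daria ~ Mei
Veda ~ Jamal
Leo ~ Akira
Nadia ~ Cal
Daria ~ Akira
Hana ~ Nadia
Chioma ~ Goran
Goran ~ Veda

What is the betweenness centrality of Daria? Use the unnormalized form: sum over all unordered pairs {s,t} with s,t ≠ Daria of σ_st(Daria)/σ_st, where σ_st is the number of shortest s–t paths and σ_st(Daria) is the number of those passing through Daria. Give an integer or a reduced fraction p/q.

11/6

Pairs whose geodesics pass through Daria — Veda–Akira: 1/4; Jamal–Akira: 1/4; Chioma–Akira: 1/4; Goran–Akira: 1/4; Hana–Akira: 1/4; Mei–Akira: 1/3; Mei–Cal: 1/4.
All other pairs contribute 0.
Summing the contributions gives betweenness(Daria) = 11/6.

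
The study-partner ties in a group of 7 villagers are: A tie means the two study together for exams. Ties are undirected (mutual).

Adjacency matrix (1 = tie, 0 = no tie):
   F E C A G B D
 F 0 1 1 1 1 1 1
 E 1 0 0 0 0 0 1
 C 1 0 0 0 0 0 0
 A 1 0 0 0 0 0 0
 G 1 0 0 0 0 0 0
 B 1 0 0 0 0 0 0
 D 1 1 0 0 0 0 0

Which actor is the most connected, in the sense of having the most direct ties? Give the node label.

Degrees — A:1, B:1, C:1, D:2, E:2, F:6, G:1.
The maximum is 6, attained only by F.

F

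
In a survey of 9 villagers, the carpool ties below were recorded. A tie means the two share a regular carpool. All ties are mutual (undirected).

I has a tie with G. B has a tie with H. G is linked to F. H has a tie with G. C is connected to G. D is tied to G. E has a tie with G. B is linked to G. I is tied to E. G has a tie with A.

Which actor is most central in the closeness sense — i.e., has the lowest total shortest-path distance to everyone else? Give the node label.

Farness (sum of distances to all others) for each node — A:15, B:14, C:15, D:15, E:14, F:15, G:8, H:14, I:14.
The smallest farness is 8, for G, so G has the highest closeness.

G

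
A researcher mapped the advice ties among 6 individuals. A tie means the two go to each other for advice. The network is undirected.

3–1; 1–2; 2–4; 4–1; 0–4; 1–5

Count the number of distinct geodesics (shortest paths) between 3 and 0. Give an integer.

The shortest distance is 3, and the only length-3 path is 3–1–4–0. So there is exactly 1 shortest path.

1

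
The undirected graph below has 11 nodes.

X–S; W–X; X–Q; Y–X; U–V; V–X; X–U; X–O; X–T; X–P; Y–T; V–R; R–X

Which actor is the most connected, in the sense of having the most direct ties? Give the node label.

Degrees — O:1, P:1, Q:1, R:2, S:1, T:2, U:2, V:3, W:1, X:10, Y:2.
The maximum is 10, attained only by X.

X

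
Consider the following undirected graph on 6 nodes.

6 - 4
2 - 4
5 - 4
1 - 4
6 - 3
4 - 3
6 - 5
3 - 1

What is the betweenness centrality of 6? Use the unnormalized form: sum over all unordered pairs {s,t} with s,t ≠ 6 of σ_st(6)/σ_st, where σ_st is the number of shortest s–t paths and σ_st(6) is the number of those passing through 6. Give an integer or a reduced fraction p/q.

1/2

Pairs whose geodesics pass through 6 — 5–3: 1/2.
All other pairs contribute 0.
Summing the contributions gives betweenness(6) = 1/2.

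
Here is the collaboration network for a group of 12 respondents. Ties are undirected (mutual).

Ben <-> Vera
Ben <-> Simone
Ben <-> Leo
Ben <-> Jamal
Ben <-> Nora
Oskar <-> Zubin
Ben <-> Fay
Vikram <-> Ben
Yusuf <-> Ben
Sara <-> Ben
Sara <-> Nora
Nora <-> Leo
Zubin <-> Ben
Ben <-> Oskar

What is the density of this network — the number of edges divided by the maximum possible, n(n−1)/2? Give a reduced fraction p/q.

There are 14 edges and 12 nodes, so the maximum possible is C(12,2) = 66.
Density = 14/66 = 7/33.

7/33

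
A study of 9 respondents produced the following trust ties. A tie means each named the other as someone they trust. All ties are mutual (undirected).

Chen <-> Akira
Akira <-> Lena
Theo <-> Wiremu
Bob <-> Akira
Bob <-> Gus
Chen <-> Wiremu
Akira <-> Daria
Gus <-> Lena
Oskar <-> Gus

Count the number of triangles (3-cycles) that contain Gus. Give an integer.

0

Gus's neighbors are Bob, Lena, and Oskar, but none of them are tied to each other, so no triangle contains Gus.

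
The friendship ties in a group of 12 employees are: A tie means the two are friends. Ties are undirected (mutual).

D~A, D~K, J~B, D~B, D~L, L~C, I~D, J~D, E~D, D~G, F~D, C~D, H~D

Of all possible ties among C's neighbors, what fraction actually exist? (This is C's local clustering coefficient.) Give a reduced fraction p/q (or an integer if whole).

1

C's neighbors: D and L (k = 2).
Possible neighbor pairs: C(2,2) = 1. Edges among them: D–L → e = 1.
Clustering(C) = 1/1.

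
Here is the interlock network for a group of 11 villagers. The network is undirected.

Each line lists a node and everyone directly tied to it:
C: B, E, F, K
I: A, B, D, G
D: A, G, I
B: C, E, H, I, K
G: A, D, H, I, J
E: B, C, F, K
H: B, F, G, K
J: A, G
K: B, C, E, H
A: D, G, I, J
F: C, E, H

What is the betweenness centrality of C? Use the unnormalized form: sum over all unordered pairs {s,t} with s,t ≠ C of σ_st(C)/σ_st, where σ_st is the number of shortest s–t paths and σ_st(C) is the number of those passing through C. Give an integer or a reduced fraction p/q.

Pairs whose geodesics pass through C — F–B: 1/3; F–K: 1/3; F–I: 1/4.
All other pairs contribute 0.
Summing the contributions gives betweenness(C) = 11/12.

11/12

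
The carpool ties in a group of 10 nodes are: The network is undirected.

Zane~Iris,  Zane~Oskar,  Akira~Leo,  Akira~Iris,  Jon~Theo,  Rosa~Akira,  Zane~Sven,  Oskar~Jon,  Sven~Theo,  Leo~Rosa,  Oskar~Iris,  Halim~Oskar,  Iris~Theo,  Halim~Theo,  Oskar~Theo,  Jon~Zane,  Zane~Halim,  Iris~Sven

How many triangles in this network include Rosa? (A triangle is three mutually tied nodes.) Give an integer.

Rosa's neighbors: Akira and Leo.
Neighbor pairs that are themselves tied: Rosa–Akira–Leo. Each forms one triangle with Rosa, for 1 in total.

1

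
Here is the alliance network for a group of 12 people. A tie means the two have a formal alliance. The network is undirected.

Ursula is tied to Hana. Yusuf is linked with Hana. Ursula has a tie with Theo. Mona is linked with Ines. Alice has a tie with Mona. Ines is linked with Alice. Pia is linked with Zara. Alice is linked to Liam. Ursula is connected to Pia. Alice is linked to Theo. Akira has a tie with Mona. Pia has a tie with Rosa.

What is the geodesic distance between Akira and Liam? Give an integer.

One shortest route is Akira – Mona – Alice – Liam, which uses 3 edges, and at distance 2 from Akira we only reach {Alice, Ines}, which does not include Liam. So d(Akira,Liam) = 3.

3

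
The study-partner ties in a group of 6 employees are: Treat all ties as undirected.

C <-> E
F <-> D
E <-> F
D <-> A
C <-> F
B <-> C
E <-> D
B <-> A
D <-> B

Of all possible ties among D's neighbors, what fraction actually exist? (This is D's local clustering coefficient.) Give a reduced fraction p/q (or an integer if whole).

1/3

D's neighbors: A, B, E, and F (k = 4).
Possible neighbor pairs: C(4,2) = 6. Edges among them: A–B, E–F → e = 2.
Clustering(D) = 2/6 = 1/3.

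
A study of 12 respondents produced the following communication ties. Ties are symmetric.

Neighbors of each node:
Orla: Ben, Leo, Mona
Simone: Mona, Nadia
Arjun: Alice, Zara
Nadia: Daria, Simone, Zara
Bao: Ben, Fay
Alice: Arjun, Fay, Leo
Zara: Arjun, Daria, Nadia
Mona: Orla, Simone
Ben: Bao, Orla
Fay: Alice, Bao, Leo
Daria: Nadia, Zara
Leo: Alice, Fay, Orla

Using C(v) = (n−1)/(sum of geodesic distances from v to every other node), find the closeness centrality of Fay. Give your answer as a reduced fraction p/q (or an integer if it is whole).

11/27

Distances from Fay: Alice:1, Arjun:2, Bao:1, Ben:2, Daria:4, Leo:1, Mona:3, Nadia:4, Orla:2, Simone:4, Zara:3. Sum = 27.
n = 12, so closeness = 11/27.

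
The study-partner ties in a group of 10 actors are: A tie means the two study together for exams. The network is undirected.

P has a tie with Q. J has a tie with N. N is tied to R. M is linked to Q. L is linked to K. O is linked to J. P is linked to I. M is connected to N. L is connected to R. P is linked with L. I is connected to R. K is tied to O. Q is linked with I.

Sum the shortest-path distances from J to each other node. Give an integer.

21

Distances from J: I:3, K:2, L:3, M:2, N:1, O:1, P:4, Q:3, R:2.
Sum = 3 + 2 + 3 + 2 + 1 + 1 + 4 + 3 + 2 = 21.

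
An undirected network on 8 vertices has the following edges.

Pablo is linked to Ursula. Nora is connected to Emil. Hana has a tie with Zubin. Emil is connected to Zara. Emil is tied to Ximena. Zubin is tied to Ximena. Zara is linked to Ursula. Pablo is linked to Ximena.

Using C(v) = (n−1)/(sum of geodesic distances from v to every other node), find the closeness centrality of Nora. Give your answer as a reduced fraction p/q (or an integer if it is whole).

Distances from Nora: Emil:1, Hana:4, Pablo:3, Ursula:3, Ximena:2, Zara:2, Zubin:3. Sum = 18.
n = 8, so closeness = 7/18.

7/18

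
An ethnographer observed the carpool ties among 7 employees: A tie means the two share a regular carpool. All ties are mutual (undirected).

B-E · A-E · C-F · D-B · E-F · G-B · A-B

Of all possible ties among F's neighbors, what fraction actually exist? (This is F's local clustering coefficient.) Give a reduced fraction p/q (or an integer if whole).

F's neighbors: C and E (k = 2).
Possible neighbor pairs: C(2,2) = 1. Edges among them: none → e = 0.
Clustering(F) = 0/1.

0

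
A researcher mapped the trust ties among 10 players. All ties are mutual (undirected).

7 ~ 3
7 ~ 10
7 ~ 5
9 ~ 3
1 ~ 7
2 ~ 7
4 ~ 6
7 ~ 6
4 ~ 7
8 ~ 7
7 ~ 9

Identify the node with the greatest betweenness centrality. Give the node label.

Unnormalized betweenness of each node: 1:0, 2:0, 3:0, 4:0, 5:0, 6:0, 7:34, 8:0, 9:0, 10:0.
7 has the largest value, 34, making it the main broker — the node through which the most shortest paths run.

7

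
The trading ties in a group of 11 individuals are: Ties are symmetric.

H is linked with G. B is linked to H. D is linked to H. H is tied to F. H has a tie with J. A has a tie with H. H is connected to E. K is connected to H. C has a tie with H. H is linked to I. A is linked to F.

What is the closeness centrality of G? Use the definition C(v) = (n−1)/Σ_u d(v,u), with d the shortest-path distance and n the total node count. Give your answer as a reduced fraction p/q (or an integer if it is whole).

Distances from G: A:2, B:2, C:2, D:2, E:2, F:2, H:1, I:2, J:2, K:2. Sum = 19.
n = 11, so closeness = 10/19.

10/19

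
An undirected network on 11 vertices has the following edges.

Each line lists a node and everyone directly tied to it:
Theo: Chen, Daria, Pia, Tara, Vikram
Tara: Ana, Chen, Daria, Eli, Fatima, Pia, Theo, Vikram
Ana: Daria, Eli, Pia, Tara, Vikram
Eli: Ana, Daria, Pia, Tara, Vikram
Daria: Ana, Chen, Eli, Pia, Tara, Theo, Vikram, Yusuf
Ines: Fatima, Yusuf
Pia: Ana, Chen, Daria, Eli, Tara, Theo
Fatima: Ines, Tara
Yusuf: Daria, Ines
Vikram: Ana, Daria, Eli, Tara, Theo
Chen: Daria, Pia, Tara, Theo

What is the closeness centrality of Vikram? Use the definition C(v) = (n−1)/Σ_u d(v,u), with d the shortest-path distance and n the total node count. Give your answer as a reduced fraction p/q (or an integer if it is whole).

Distances from Vikram: Ana:1, Chen:2, Daria:1, Eli:1, Fatima:2, Ines:3, Pia:2, Tara:1, Theo:1, Yusuf:2. Sum = 16.
n = 11, so closeness = 10/16 = 5/8.

5/8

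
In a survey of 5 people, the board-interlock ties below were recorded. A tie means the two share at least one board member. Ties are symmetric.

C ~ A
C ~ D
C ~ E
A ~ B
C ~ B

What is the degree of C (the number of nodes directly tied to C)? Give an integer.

4

C is directly tied to A, B, D, and E. That is 4 neighbors, so the degree of C is 4.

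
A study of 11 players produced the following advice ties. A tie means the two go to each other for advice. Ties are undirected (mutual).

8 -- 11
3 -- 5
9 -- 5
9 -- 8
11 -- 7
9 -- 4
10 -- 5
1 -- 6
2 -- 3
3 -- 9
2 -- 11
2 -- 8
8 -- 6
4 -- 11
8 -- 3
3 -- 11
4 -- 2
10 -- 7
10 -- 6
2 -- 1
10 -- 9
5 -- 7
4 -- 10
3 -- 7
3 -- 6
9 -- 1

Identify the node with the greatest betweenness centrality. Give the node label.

Unnormalized betweenness of each node: 1:5/6, 2:131/42, 3:45/7, 4:25/12, 5:61/84, 6:185/84, 7:5/4, 8:5/3, 9:463/84, 10:325/84, 11:97/42.
3 has the largest value, 45/7, making it the main broker — the node through which the most shortest paths run.

3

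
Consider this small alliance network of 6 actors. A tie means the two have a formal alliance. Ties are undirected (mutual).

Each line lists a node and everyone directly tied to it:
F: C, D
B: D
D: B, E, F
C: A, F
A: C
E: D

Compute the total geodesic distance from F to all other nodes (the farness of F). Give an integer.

Distances from F: A:2, B:2, C:1, D:1, E:2.
Sum = 2 + 2 + 1 + 1 + 2 = 8.

8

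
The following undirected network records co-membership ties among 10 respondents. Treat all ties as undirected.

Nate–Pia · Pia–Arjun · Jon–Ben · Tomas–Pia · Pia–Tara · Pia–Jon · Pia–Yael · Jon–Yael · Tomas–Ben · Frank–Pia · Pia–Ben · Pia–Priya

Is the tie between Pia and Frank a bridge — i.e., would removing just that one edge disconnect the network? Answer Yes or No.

Yes

Without the Pia–Frank edge there is no alternate route between Pia and Frank, so the network disconnects. It is a bridge.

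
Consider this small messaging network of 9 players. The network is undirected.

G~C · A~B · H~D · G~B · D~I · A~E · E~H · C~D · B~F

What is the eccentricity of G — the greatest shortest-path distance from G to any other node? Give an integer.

3

Distances from G: A:2, B:1, C:1, D:2, E:3, F:2, H:3, I:3.
The largest is 3 (to E, I, and H), so the eccentricity of G is 3.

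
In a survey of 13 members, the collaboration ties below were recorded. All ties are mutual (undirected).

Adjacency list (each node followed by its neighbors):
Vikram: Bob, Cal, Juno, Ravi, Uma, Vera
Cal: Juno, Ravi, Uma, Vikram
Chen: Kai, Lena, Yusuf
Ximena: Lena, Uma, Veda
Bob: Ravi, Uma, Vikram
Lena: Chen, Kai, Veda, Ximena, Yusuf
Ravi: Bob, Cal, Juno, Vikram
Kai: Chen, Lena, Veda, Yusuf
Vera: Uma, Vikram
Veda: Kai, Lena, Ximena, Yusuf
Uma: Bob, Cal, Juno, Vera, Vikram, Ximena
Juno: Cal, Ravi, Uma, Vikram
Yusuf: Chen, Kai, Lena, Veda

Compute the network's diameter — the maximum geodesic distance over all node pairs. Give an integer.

Eccentricity of each node (its greatest distance to any other): Bob:4, Cal:4, Chen:5, Juno:4, Kai:5, Lena:4, Ravi:5, Uma:3, Veda:4, Vera:4, Vikram:4, Ximena:3, Yusuf:5.
The maximum eccentricity is 5, realized for instance by the pair Yusuf–Ravi via Yusuf – Lena – Ximena – Uma – Cal – Ravi. So the diameter is 5.

5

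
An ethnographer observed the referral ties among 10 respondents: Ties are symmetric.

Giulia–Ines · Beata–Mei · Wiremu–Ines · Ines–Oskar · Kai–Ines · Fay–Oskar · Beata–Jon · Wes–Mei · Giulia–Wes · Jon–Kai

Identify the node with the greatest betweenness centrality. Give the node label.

Ines

Unnormalized betweenness of each node: Beata:3, Fay:0, Giulia:9, Ines:23, Jon:6, Kai:9, Mei:3, Oskar:8, Wes:6, Wiremu:0.
Ines has the largest value, 23, making it the main broker — the node through which the most shortest paths run.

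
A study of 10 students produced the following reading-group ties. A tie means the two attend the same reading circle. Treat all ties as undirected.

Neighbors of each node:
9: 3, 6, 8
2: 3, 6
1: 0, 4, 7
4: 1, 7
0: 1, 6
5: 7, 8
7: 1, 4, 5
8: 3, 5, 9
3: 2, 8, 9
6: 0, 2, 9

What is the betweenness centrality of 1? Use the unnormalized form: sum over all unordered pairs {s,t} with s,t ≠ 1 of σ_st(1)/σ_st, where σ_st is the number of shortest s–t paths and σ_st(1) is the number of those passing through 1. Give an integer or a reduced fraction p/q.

7

Pairs whose geodesics pass through 1 — 4–9: 1/2; 4–2: 1; 4–6: 1; 4–0: 1; 7–2: 1/2; 7–6: 1; 7–0: 1; 5–0: 1.
All other pairs contribute 0.
Summing the contributions gives betweenness(1) = 7.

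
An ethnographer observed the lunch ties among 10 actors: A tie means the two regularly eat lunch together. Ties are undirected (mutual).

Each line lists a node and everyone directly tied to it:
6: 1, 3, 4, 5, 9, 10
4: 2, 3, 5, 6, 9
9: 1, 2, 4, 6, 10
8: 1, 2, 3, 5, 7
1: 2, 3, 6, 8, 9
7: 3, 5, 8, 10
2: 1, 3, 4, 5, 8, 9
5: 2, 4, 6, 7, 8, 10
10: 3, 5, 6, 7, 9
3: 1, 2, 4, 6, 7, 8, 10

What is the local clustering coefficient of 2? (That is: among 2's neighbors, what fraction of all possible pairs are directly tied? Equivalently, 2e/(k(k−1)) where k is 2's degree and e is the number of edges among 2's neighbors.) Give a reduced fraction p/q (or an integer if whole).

2's neighbors: 1, 3, 4, 5, 8, and 9 (k = 6).
Possible neighbor pairs: C(6,2) = 15. Edges among them: 1–3, 1–8, 1–9, 3–4, 3–8, 4–5, 4–9, 5–8 → e = 8.
Clustering(2) = 8/15.

8/15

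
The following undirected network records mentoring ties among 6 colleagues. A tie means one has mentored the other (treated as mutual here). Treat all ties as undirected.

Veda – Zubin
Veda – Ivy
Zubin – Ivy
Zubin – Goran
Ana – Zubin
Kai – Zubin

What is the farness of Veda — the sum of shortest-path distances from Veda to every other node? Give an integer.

8

Distances from Veda: Ana:2, Goran:2, Ivy:1, Kai:2, Zubin:1.
Sum = 2 + 2 + 1 + 2 + 1 = 8.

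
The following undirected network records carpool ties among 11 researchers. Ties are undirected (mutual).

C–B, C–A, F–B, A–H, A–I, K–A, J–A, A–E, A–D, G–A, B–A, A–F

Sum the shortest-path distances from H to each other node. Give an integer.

Distances from H: A:1, B:2, C:2, D:2, E:2, F:2, G:2, I:2, J:2, K:2.
Sum = 1 + 2 + 2 + 2 + 2 + 2 + 2 + 2 + 2 + 2 = 19.

19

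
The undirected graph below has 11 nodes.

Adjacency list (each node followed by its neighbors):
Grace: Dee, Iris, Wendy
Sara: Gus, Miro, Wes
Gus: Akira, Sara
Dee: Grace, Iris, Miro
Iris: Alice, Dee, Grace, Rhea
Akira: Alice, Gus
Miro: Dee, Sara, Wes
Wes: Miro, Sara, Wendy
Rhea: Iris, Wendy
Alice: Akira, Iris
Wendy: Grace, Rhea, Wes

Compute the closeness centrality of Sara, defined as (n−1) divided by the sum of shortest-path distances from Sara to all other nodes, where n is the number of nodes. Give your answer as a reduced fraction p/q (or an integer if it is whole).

Distances from Sara: Akira:2, Alice:3, Dee:2, Grace:3, Gus:1, Iris:3, Miro:1, Rhea:3, Wendy:2, Wes:1. Sum = 21.
n = 11, so closeness = 10/21.

10/21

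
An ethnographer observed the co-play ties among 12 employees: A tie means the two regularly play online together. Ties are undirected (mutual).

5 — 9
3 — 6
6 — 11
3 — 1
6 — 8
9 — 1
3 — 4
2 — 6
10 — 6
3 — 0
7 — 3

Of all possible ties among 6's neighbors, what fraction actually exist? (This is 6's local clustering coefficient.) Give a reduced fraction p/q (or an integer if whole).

0

6's neighbors: 2, 3, 8, 10, and 11 (k = 5).
Possible neighbor pairs: C(5,2) = 10. Edges among them: none → e = 0.
Clustering(6) = 0/10 = 0.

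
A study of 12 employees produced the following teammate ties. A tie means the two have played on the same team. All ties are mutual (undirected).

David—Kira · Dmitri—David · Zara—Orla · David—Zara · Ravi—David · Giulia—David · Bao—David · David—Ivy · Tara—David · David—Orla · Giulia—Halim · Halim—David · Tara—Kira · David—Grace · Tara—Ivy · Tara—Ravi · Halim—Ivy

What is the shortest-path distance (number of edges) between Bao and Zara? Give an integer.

One shortest route is Bao – David – Zara, which uses 2 edges, and Bao and Zara are not directly tied, so nothing shorter exists. So d(Bao,Zara) = 2.

2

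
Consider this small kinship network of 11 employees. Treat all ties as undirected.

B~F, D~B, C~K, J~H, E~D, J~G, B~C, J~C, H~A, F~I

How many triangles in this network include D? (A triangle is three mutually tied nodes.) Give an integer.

D's neighbors are B and E, but none of them are tied to each other, so no triangle contains D.

0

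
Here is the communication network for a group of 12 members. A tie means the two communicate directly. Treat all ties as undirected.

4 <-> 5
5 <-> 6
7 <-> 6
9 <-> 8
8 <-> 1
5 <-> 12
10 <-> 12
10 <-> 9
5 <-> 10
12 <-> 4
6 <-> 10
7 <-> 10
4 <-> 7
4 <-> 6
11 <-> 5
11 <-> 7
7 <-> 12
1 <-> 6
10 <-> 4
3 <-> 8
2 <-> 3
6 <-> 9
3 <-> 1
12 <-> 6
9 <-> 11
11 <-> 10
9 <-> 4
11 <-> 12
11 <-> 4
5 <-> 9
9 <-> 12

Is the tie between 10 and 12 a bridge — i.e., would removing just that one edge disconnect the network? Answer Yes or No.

Even without that edge, 10 still reaches 12 via 10 – 4 – 12, so the network stays connected. Not a bridge.

No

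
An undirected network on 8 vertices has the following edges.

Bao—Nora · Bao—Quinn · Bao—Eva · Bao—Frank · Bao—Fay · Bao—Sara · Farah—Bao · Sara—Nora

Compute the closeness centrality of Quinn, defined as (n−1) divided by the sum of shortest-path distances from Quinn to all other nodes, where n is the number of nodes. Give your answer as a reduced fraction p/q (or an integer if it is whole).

Distances from Quinn: Bao:1, Eva:2, Farah:2, Fay:2, Frank:2, Nora:2, Sara:2. Sum = 13.
n = 8, so closeness = 7/13.

7/13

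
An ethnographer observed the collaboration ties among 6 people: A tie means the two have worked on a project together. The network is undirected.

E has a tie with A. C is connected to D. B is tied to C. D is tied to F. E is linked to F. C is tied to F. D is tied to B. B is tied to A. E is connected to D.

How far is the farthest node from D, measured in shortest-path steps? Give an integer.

Distances from D: A:2, B:1, C:1, E:1, F:1.
The largest is 2 (to A), so the eccentricity of D is 2.

2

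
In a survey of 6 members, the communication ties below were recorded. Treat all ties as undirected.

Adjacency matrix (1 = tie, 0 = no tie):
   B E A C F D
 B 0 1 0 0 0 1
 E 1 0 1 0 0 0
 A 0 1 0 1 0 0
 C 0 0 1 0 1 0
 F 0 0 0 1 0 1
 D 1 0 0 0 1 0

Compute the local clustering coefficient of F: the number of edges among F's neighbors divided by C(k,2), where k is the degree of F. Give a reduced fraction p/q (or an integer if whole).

0

F's neighbors: C and D (k = 2).
Possible neighbor pairs: C(2,2) = 1. Edges among them: none → e = 0.
Clustering(F) = 0/1.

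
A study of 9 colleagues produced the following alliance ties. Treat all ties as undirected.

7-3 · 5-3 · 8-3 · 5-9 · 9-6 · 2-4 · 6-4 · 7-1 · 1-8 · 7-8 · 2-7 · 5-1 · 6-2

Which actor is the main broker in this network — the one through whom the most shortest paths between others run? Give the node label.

7

Unnormalized betweenness of each node: 1:13/6, 2:22/3, 3:13/6, 4:0, 5:5, 6:11/3, 7:9, 8:1/3, 9:10/3.
7 has the largest value, 9, making it the main broker — the node through which the most shortest paths run.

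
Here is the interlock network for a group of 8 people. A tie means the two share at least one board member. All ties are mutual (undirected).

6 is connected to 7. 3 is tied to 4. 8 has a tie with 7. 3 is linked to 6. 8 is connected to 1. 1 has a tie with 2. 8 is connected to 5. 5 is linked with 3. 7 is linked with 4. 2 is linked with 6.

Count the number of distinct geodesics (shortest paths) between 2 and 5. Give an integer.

The shortest distance is 3. The length-3 paths are: 2–6–3–5; 2–1–8–5.
That gives 2 distinct shortest paths.

2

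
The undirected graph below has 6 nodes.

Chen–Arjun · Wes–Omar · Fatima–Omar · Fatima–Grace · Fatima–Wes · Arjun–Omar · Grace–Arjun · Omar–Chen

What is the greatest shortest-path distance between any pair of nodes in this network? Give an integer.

2

Eccentricity of each node (its greatest distance to any other): Arjun:2, Chen:2, Fatima:2, Grace:2, Omar:2, Wes:2.
The maximum eccentricity is 2, realized for instance by the pair Fatima–Chen via Fatima – Omar – Chen. So the diameter is 2.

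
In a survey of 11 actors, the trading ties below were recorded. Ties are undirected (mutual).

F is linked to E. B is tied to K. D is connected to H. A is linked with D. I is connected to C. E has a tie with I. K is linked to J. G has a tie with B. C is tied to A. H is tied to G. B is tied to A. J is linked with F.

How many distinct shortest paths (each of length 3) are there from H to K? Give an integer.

The shortest distance is 3, and the only length-3 path is H–G–B–K. So there is exactly 1 shortest path.

1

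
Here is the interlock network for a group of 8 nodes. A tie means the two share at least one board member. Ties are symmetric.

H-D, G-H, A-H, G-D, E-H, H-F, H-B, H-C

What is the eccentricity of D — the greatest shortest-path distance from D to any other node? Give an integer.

2

Distances from D: A:2, B:2, C:2, E:2, F:2, G:1, H:1.
The largest is 2 (to B, C, A, F, and E), so the eccentricity of D is 2.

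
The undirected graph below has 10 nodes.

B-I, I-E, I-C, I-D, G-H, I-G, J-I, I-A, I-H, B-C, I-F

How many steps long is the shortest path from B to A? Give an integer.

One shortest route is B – I – A, which uses 2 edges, and B and A are not directly tied, so nothing shorter exists. So d(B,A) = 2.

2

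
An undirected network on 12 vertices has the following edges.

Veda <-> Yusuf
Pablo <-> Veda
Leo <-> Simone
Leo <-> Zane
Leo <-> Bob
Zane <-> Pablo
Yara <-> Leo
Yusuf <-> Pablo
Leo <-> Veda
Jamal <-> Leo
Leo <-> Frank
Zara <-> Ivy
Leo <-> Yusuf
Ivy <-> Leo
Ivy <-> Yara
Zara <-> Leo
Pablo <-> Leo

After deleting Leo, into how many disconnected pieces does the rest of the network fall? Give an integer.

6

Without Leo, the remaining ties split the others into: {Simone}; {Pablo, Veda, Yusuf, Zane}; {Bob}; {Ivy, Yara, Zara}; {Frank}; {Jamal}.
That's 6 separate components.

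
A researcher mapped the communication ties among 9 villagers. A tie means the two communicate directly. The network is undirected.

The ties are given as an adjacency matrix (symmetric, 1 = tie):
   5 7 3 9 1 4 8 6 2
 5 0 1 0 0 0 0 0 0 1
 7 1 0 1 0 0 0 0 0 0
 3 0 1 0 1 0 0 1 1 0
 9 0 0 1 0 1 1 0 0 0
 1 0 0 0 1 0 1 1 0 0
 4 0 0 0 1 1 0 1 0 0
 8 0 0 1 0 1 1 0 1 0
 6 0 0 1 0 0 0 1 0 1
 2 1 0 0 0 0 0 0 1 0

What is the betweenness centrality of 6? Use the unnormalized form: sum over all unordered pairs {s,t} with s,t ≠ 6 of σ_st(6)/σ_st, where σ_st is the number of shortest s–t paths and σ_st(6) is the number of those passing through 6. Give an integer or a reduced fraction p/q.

Pairs whose geodesics pass through 6 — 5–1: 1/3; 5–4: 1/3; 5–8: 1/2; 3–2: 1; 9–2: 1; 1–2: 1; 4–2: 1; 8–2: 1.
All other pairs contribute 0.
Summing the contributions gives betweenness(6) = 37/6.

37/6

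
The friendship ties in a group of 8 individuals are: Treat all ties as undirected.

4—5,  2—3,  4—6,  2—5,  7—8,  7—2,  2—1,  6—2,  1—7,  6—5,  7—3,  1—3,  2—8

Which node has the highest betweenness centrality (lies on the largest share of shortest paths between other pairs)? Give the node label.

2

Unnormalized betweenness of each node: 1:0, 2:13, 3:0, 4:0, 5:5/2, 6:5/2, 7:1, 8:0.
2 has the largest value, 13, making it the main broker — the node through which the most shortest paths run.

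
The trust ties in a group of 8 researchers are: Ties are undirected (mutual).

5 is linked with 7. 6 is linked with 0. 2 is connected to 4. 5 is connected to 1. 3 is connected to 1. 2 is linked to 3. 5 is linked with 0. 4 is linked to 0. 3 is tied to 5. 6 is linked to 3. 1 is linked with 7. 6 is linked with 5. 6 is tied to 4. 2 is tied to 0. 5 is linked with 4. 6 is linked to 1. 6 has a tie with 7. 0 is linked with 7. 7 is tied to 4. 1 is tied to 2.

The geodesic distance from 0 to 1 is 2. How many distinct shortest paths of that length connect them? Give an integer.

4

The shortest distance is 2. The length-2 paths are: 0–5–1; 0–6–1; 0–2–1; 0–7–1.
That gives 4 distinct shortest paths.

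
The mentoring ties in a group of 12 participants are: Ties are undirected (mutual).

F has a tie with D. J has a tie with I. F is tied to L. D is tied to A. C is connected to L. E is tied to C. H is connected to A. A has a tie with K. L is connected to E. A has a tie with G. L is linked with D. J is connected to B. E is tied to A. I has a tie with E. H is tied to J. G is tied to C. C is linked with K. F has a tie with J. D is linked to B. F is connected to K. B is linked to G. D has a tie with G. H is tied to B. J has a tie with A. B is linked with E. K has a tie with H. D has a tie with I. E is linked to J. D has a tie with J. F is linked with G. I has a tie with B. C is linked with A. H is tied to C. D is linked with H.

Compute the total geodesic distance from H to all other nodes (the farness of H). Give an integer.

16

Distances from H: A:1, B:1, C:1, D:1, E:2, F:2, G:2, I:2, J:1, K:1, L:2.
Sum = 1 + 1 + 1 + 1 + 2 + 2 + 2 + 2 + 1 + 1 + 2 = 16.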